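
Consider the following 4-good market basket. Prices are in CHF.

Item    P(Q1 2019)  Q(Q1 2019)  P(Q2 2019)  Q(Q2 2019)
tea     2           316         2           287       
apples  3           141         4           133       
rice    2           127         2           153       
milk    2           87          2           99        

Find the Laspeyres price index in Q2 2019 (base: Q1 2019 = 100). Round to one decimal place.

109.5

Laspeyres price index uses base-period quantities as weights.
ΣP(Q2 2019)·Q(Q1 2019) = 2×316 + 4×141 + 2×127 + 2×87 = 632 + 564 + 254 + 174 = 1624
ΣP(Q1 2019)·Q(Q1 2019) = 2×316 + 3×141 + 2×127 + 2×87 = 632 + 423 + 254 + 174 = 1483
Index = 1624 / 1483 × 100 = 109.5078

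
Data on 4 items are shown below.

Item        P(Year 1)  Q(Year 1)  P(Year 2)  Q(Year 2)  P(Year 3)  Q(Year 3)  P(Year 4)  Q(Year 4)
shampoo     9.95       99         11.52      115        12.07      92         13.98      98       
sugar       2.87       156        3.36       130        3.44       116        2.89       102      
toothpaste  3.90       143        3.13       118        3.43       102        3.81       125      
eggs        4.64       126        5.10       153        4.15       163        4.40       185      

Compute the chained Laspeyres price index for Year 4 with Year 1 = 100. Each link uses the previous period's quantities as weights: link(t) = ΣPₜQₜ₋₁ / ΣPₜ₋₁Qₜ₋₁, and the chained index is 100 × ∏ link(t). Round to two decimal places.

Link Year 1→Year 2:
ΣP(Year 2)Q(Year 1) = 11.52×99 + 3.36×156 + 3.13×143 + 5.10×126 = 1140.48 + 524.16 + 447.59 + 642.6 = 2754.83
ΣP(Year 1)Q(Year 1) = 9.95×99 + 2.87×156 + 3.90×143 + 4.64×126 = 985.05 + 447.72 + 557.7 + 584.64 = 2575.11
link = 2754.83/2575.11 = 1.069791
Link Year 2→Year 3:
ΣP(Year 3)Q(Year 2) = 12.07×115 + 3.44×130 + 3.43×118 + 4.15×153 = 1388.05 + 447.2 + 404.74 + 634.95 = 2874.94
ΣP(Year 2)Q(Year 2) = 11.52×115 + 3.36×130 + 3.13×118 + 5.10×153 = 1324.8 + 436.8 + 369.34 + 780.3 = 2911.24
link = 2874.94/2911.24 = 0.987531
Link Year 3→Year 4:
ΣP(Year 4)Q(Year 3) = 13.98×92 + 2.89×116 + 3.81×102 + 4.40×163 = 1286.16 + 335.24 + 388.62 + 717.2 = 2727.22
ΣP(Year 3)Q(Year 3) = 12.07×92 + 3.44×116 + 3.43×102 + 4.15×163 = 1110.44 + 399.04 + 349.86 + 676.45 = 2535.79
link = 2727.22/2535.79 = 1.075491
Chained index = 100 × 1.069791 × 0.987531 × 1.075491 = 113.6205

113.62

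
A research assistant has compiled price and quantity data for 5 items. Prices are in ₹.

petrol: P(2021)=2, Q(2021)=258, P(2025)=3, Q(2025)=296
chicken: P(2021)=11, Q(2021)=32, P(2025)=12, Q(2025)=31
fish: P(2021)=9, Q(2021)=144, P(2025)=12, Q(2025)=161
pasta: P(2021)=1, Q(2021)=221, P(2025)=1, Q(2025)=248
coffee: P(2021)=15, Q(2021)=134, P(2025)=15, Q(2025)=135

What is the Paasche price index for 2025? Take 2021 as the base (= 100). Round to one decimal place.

117.4

Paasche price index uses current-period quantities as weights.
ΣP(2025)·Q(2025) = 3×296 + 12×31 + 12×161 + 1×248 + 15×135 = 888 + 372 + 1932 + 248 + 2025 = 5465
ΣP(2021)·Q(2025) = 2×296 + 11×31 + 9×161 + 1×248 + 15×135 = 592 + 341 + 1449 + 248 + 2025 = 4655
Index = 5465 / 4655 × 100 = 117.4006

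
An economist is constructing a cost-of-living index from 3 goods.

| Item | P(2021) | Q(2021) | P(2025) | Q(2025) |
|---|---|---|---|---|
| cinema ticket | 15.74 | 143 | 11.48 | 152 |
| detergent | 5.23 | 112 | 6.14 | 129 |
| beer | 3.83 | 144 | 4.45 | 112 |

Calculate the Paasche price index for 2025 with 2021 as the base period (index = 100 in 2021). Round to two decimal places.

Paasche price index uses current-period quantities as weights.
ΣP(2025)·Q(2025) = 11.48×152 + 6.14×129 + 4.45×112 = 1744.96 + 792.06 + 498.4 = 3035.42
ΣP(2021)·Q(2025) = 15.74×152 + 5.23×129 + 3.83×112 = 2392.48 + 674.67 + 428.96 = 3496.11
Index = 3035.42 / 3496.11 × 100 = 86.8228

86.82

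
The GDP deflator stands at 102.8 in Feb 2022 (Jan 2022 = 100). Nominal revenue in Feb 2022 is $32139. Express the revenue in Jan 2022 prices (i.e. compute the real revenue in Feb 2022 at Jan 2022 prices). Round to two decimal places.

Real = Nominal ÷ (Index/100) = 32139 ÷ (102.8/100)
     = 32139 ÷ 1.028 = 31263.6187

31263.62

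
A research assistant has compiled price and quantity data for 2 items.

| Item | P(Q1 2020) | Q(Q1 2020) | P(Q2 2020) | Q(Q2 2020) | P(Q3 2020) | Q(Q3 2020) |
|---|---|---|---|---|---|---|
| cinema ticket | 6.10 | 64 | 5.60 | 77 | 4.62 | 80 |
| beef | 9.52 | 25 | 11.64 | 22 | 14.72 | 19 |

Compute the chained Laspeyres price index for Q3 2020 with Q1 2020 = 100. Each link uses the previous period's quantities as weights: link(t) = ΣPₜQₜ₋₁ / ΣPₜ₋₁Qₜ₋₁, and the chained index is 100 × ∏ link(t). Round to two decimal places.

Link Q1 2020→Q2 2020:
ΣP(Q2 2020)Q(Q1 2020) = 5.60×64 + 11.64×25 = 358.4 + 291 = 649.4
ΣP(Q1 2020)Q(Q1 2020) = 6.10×64 + 9.52×25 = 390.4 + 238 = 628.4
link = 649.4/628.4 = 1.033418
Link Q2 2020→Q3 2020:
ΣP(Q3 2020)Q(Q2 2020) = 4.62×77 + 14.72×22 = 355.74 + 323.84 = 679.58
ΣP(Q2 2020)Q(Q2 2020) = 5.60×77 + 11.64×22 = 431.2 + 256.08 = 687.28
link = 679.58/687.28 = 0.988796
Chained index = 100 × 1.033418 × 0.988796 = 102.1840

102.18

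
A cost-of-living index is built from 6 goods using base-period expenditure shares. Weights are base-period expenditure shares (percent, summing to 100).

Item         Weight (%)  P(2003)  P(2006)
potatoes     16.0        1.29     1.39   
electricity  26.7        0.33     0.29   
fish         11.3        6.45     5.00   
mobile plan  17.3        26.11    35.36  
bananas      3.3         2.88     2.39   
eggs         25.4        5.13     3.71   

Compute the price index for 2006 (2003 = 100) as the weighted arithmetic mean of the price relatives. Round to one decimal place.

94.0

potatoes: 16.0 × (1.39/1.29) = 16.0 × 1.077519 = 17.2403
electricity: 26.7 × (0.29/0.33) = 26.7 × 0.878788 = 23.4636
fish: 11.3 × (5.00/6.45) = 11.3 × 0.775194 = 8.7597
mobile plan: 17.3 × (35.36/26.11) = 17.3 × 1.354270 = 23.4289
bananas: 3.3 × (2.39/2.88) = 3.3 × 0.829861 = 2.7385
eggs: 25.4 × (3.71/5.13) = 25.4 × 0.723197 = 18.3692
Index = Σ wᵢ·(p₁ᵢ/p₀ᵢ) = 17.2403 + 23.4636 + 8.7597 + 23.4289 + 2.7385 + 18.3692 = 94.0003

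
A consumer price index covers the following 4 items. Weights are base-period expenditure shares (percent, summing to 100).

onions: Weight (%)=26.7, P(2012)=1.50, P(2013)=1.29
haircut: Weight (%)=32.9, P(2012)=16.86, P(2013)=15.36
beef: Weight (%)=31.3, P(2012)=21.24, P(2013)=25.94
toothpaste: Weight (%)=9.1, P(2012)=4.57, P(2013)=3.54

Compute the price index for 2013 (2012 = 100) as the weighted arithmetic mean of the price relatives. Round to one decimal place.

onions: 26.7 × (1.29/1.50) = 26.7 × 0.860000 = 22.9620
haircut: 32.9 × (15.36/16.86) = 32.9 × 0.911032 = 29.9730
beef: 31.3 × (25.94/21.24) = 31.3 × 1.221281 = 38.2261
toothpaste: 9.1 × (3.54/4.57) = 9.1 × 0.774617 = 7.0490
Index = Σ wᵢ·(p₁ᵢ/p₀ᵢ) = 22.9620 + 29.9730 + 38.2261 + 7.0490 = 98.2101

98.2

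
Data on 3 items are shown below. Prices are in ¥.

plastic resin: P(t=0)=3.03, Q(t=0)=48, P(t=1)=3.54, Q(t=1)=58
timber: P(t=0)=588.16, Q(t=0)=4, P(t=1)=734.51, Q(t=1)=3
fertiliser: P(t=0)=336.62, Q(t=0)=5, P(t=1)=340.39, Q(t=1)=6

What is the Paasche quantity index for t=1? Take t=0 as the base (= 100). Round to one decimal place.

Paasche quantity index uses current-period prices as weights.
ΣP(t=1)·Q(t=1) = 3.54×58 + 734.51×3 + 340.39×6 = 205.32 + 2203.53 + 2042.34 = 4451.19
ΣP(t=1)·Q(t=0) = 3.54×48 + 734.51×4 + 340.39×5 = 169.92 + 2938.04 + 1701.95 = 4809.91
Index = 4451.19 / 4809.91 × 100 = 92.5421

92.5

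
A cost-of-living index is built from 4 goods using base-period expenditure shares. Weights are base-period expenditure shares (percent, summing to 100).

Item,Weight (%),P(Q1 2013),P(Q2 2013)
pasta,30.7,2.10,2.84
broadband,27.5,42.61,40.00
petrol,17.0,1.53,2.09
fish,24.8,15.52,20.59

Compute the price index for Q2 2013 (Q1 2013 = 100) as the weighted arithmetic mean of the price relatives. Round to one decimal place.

pasta: 30.7 × (2.84/2.10) = 30.7 × 1.352381 = 41.5181
broadband: 27.5 × (40.00/42.61) = 27.5 × 0.938747 = 25.8155
petrol: 17.0 × (2.09/1.53) = 17.0 × 1.366013 = 23.2222
fish: 24.8 × (20.59/15.52) = 24.8 × 1.326675 = 32.9015
Index = Σ wᵢ·(p₁ᵢ/p₀ᵢ) = 41.5181 + 25.8155 + 23.2222 + 32.9015 = 123.4574

123.5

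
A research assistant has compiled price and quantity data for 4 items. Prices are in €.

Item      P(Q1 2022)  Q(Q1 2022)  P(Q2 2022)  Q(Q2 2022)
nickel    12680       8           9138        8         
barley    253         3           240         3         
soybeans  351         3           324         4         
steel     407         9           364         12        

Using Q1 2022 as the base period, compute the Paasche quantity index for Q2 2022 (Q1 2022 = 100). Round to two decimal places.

101.81

Paasche quantity index uses current-period prices as weights.
ΣP(Q2 2022)·Q(Q2 2022) = 9138×8 + 240×3 + 324×4 + 364×12 = 73104 + 720 + 1296 + 4368 = 79488
ΣP(Q2 2022)·Q(Q1 2022) = 9138×8 + 240×3 + 324×3 + 364×9 = 73104 + 720 + 972 + 3276 = 78072
Index = 79488 / 78072 × 100 = 101.8137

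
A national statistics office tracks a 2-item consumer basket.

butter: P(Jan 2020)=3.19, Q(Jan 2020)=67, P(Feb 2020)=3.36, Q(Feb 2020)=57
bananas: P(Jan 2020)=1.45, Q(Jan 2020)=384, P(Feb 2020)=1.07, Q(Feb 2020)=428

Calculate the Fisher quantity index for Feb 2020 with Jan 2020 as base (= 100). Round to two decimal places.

Laspeyres component (base-period weights):
ΣP(Jan 2020)Q(Feb 2020) = 3.19×57 + 1.45×428 = 181.83 + 620.6 = 802.43
ΣP(Jan 2020)Q(Jan 2020) = 3.19×67 + 1.45×384 = 213.73 + 556.8 = 770.53
L = 802.43 / 770.53 × 100 = 104.1400
Paasche component (current-period weights):
ΣP(Feb 2020)Q(Feb 2020) = 3.36×57 + 1.07×428 = 191.52 + 457.96 = 649.48
ΣP(Feb 2020)Q(Jan 2020) = 3.36×67 + 1.07×384 = 225.12 + 410.88 = 636
P = 649.48 / 636 × 100 = 102.1195
Fisher = √(L × P) = √(104.1400 × 102.1195) = 103.1248

103.12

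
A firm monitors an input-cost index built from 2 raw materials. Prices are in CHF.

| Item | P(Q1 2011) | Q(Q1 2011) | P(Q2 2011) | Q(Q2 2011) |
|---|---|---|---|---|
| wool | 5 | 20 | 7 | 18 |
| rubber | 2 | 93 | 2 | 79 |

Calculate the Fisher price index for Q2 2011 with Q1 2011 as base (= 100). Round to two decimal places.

Laspeyres component (base-period weights):
ΣP(Q2 2011)Q(Q1 2011) = 7×20 + 2×93 = 140 + 186 = 326
ΣP(Q1 2011)Q(Q1 2011) = 5×20 + 2×93 = 100 + 186 = 286
L = 326 / 286 × 100 = 113.9860
Paasche component (current-period weights):
ΣP(Q2 2011)Q(Q2 2011) = 7×18 + 2×79 = 126 + 158 = 284
ΣP(Q1 2011)Q(Q2 2011) = 5×18 + 2×79 = 90 + 158 = 248
P = 284 / 248 × 100 = 114.5161
Fisher = √(L × P) = √(113.9860 × 114.5161) = 114.2508

114.25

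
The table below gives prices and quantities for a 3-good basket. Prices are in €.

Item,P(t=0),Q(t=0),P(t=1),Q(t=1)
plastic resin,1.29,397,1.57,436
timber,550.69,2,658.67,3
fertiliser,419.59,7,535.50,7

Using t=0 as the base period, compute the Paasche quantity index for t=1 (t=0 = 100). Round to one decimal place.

Paasche quantity index uses current-period prices as weights.
ΣP(t=1)·Q(t=1) = 1.57×436 + 658.67×3 + 535.50×7 = 684.52 + 1976.01 + 3748.5 = 6409.03
ΣP(t=1)·Q(t=0) = 1.57×397 + 658.67×2 + 535.50×7 = 623.29 + 1317.34 + 3748.5 = 5689.13
Index = 6409.03 / 5689.13 × 100 = 112.6540

112.7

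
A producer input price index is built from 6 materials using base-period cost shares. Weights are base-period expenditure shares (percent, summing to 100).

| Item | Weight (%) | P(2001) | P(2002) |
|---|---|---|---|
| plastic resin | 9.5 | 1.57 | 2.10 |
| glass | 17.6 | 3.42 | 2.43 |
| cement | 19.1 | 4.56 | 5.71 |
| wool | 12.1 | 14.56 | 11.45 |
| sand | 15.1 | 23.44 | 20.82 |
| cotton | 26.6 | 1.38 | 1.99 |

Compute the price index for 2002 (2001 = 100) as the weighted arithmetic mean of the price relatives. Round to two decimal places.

plastic resin: 9.5 × (2.10/1.57) = 9.5 × 1.337580 = 12.7070
glass: 17.6 × (2.43/3.42) = 17.6 × 0.710526 = 12.5053
cement: 19.1 × (5.71/4.56) = 19.1 × 1.252193 = 23.9169
wool: 12.1 × (11.45/14.56) = 12.1 × 0.786401 = 9.5155
sand: 15.1 × (20.82/23.44) = 15.1 × 0.888225 = 13.4122
cotton: 26.6 × (1.99/1.38) = 26.6 × 1.442029 = 38.3580
Index = Σ wᵢ·(p₁ᵢ/p₀ᵢ) = 12.7070 + 12.5053 + 23.9169 + 9.5155 + 13.4122 + 38.3580 = 110.4148

110.41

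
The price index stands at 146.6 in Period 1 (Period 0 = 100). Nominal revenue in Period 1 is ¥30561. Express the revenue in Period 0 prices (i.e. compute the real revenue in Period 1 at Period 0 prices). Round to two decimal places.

Real = Nominal ÷ (Index/100) = 30561 ÷ (146.6/100)
     = 30561 ÷ 1.466 = 20846.5211

20846.52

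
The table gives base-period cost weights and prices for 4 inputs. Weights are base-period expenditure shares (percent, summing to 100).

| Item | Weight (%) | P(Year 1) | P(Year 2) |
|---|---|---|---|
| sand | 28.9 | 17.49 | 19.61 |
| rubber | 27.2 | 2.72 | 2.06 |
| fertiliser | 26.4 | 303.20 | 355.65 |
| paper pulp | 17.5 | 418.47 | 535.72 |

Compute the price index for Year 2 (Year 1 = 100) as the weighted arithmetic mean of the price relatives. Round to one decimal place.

sand: 28.9 × (19.61/17.49) = 28.9 × 1.121212 = 32.4030
rubber: 27.2 × (2.06/2.72) = 27.2 × 0.757353 = 20.6000
fertiliser: 26.4 × (355.65/303.20) = 26.4 × 1.172988 = 30.9669
paper pulp: 17.5 × (535.72/418.47) = 17.5 × 1.280187 = 22.4033
Index = Σ wᵢ·(p₁ᵢ/p₀ᵢ) = 32.4030 + 20.6000 + 30.9669 + 22.4033 = 106.3732

106.4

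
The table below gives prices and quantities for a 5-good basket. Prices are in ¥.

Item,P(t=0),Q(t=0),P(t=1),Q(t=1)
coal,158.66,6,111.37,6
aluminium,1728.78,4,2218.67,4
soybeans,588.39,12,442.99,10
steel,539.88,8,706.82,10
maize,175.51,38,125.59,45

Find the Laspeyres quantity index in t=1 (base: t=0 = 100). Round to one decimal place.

104.4

Laspeyres quantity index uses base-period prices as weights.
ΣP(t=0)·Q(t=1) = 158.66×6 + 1728.78×4 + 588.39×10 + 539.88×10 + 175.51×45 = 951.96 + 6915.12 + 5883.9 + 5398.8 + 7897.95 = 27047.73
ΣP(t=0)·Q(t=0) = 158.66×6 + 1728.78×4 + 588.39×12 + 539.88×8 + 175.51×38 = 951.96 + 6915.12 + 7060.68 + 4319.04 + 6669.38 = 25916.18
Index = 27047.73 / 25916.18 × 100 = 104.3662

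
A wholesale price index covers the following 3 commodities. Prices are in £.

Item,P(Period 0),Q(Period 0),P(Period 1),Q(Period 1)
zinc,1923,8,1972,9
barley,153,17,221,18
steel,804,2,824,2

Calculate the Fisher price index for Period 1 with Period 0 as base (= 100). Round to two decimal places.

Laspeyres component (base-period weights):
ΣP(Period 1)Q(Period 0) = 1972×8 + 221×17 + 824×2 = 15776 + 3757 + 1648 = 21181
ΣP(Period 0)Q(Period 0) = 1923×8 + 153×17 + 804×2 = 15384 + 2601 + 1608 = 19593
L = 21181 / 19593 × 100 = 108.1049
Paasche component (current-period weights):
ΣP(Period 1)Q(Period 1) = 1972×9 + 221×18 + 824×2 = 17748 + 3978 + 1648 = 23374
ΣP(Period 0)Q(Period 1) = 1923×9 + 153×18 + 804×2 = 17307 + 2754 + 1608 = 21669
P = 23374 / 21669 × 100 = 107.8684
Fisher = √(L × P) = √(108.1049 × 107.8684) = 107.9866

107.99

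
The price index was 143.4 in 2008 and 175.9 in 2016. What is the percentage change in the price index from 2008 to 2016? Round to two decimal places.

22.66%

Change = (175.9 − 143.4) / 143.4 × 100
       = 32.5 / 143.4 × 100 = 22.6639%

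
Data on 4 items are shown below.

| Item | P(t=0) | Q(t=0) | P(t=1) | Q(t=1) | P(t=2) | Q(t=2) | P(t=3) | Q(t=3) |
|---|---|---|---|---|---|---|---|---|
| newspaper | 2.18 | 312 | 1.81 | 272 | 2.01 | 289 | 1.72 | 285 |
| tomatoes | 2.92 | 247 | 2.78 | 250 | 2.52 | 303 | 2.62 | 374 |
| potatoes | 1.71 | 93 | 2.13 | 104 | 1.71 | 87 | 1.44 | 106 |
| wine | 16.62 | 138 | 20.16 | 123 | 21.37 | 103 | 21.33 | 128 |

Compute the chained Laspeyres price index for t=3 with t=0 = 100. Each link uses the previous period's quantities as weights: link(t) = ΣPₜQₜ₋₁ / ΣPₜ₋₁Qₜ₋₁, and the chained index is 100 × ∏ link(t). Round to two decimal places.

Link t=0→t=1:
ΣP(t=1)Q(t=0) = 1.81×312 + 2.78×247 + 2.13×93 + 20.16×138 = 564.72 + 686.66 + 198.09 + 2782.08 = 4231.55
ΣP(t=0)Q(t=0) = 2.18×312 + 2.92×247 + 1.71×93 + 16.62×138 = 680.16 + 721.24 + 159.03 + 2293.56 = 3853.99
link = 4231.55/3853.99 = 1.097966
Link t=1→t=2:
ΣP(t=2)Q(t=1) = 2.01×272 + 2.52×250 + 1.71×104 + 21.37×123 = 546.72 + 630 + 177.84 + 2628.51 = 3983.07
ΣP(t=1)Q(t=1) = 1.81×272 + 2.78×250 + 2.13×104 + 20.16×123 = 492.32 + 695 + 221.52 + 2479.68 = 3888.52
link = 3983.07/3888.52 = 1.024315
Link t=2→t=3:
ΣP(t=3)Q(t=2) = 1.72×289 + 2.62×303 + 1.44×87 + 21.33×103 = 497.08 + 793.86 + 125.28 + 2196.99 = 3613.21
ΣP(t=2)Q(t=2) = 2.01×289 + 2.52×303 + 1.71×87 + 21.37×103 = 580.89 + 763.56 + 148.77 + 2201.11 = 3694.33
link = 3613.21/3694.33 = 0.978042
Chained index = 100 × 1.097966 × 1.024315 × 0.978042 = 109.9968

110.00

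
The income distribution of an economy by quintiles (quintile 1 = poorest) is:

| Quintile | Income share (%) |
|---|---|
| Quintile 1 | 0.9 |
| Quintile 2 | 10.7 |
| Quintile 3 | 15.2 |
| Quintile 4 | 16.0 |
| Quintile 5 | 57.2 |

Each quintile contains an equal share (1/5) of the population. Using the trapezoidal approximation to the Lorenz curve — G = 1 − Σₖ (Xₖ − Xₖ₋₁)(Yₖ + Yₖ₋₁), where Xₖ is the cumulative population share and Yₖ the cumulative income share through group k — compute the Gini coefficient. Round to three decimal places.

0.472

Cumulative income shares Yₖ: 0.0090, 0.1160, 0.2680, 0.4280, 1.0000
Σ (Xₖ−Xₖ₋₁)(Yₖ+Yₖ₋₁) = (1/5)(0.0090+0.0000) + (1/5)(0.1160+0.0090) + (1/5)(0.2680+0.1160) + (1/5)(0.4280+0.2680) + (1/5)(1.0000+0.4280)
  = 0.0018 + 0.0250 + 0.0768 + 0.1392 + 0.2856 = 0.5284
G = 1 − 0.5284 = 0.4716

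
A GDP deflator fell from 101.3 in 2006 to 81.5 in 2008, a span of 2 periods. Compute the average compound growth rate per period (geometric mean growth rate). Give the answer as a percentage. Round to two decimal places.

-10.30%

Growth factor = (81.5/101.3)^(1/2) = (0.804541)^(1/2) = 0.896962
Growth rate = 0.896962 − 1 = -0.103038 = -10.3038%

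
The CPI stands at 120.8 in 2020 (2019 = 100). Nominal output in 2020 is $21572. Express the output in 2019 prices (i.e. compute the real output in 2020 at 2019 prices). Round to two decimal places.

Real = Nominal ÷ (Index/100) = 21572 ÷ (120.8/100)
     = 21572 ÷ 1.208 = 17857.6159

17857.62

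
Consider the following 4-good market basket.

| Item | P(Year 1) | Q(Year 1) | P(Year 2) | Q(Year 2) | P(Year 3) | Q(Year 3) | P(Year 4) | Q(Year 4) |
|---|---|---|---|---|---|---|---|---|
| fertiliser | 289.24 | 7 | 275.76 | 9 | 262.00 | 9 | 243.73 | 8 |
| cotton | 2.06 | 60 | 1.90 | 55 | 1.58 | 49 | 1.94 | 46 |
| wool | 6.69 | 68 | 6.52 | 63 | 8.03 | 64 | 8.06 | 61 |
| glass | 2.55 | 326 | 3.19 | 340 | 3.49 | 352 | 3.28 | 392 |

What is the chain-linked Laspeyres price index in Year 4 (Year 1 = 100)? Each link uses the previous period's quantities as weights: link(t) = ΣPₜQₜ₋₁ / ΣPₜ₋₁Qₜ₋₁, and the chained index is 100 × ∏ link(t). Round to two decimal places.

98.66

Link Year 1→Year 2:
ΣP(Year 2)Q(Year 1) = 275.76×7 + 1.90×60 + 6.52×68 + 3.19×326 = 1930.32 + 114 + 443.36 + 1039.94 = 3527.62
ΣP(Year 1)Q(Year 1) = 289.24×7 + 2.06×60 + 6.69×68 + 2.55×326 = 2024.68 + 123.6 + 454.92 + 831.3 = 3434.5
link = 3527.62/3434.5 = 1.027113
Link Year 2→Year 3:
ΣP(Year 3)Q(Year 2) = 262.00×9 + 1.58×55 + 8.03×63 + 3.49×340 = 2358 + 86.9 + 505.89 + 1186.6 = 4137.39
ΣP(Year 2)Q(Year 2) = 275.76×9 + 1.90×55 + 6.52×63 + 3.19×340 = 2481.84 + 104.5 + 410.76 + 1084.6 = 4081.7
link = 4137.39/4081.7 = 1.013644
Link Year 3→Year 4:
ΣP(Year 4)Q(Year 3) = 243.73×9 + 1.94×49 + 8.06×64 + 3.28×352 = 2193.57 + 95.06 + 515.84 + 1154.56 = 3959.03
ΣP(Year 3)Q(Year 3) = 262.00×9 + 1.58×49 + 8.03×64 + 3.49×352 = 2358 + 77.42 + 513.92 + 1228.48 = 4177.82
link = 3959.03/4177.82 = 0.947631
Chained index = 100 × 1.027113 × 1.013644 × 0.947631 = 98.6604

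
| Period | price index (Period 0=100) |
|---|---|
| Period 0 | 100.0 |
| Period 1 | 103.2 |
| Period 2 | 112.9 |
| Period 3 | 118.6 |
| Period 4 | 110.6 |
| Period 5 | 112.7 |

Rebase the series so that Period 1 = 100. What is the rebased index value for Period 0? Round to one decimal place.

96.9

Rebased(Period 0) = 100.0 / 103.2 × 100 = 96.8992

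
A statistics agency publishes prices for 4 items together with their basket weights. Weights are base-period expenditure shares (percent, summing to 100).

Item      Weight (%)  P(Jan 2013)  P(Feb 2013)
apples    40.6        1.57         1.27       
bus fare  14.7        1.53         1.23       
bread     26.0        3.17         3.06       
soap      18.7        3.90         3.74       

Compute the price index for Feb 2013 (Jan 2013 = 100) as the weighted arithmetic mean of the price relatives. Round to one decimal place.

apples: 40.6 × (1.27/1.57) = 40.6 × 0.808917 = 32.8420
bus fare: 14.7 × (1.23/1.53) = 14.7 × 0.803922 = 11.8176
bread: 26.0 × (3.06/3.17) = 26.0 × 0.965300 = 25.0978
soap: 18.7 × (3.74/3.90) = 18.7 × 0.958974 = 17.9328
Index = Σ wᵢ·(p₁ᵢ/p₀ᵢ) = 32.8420 + 11.8176 + 25.0978 + 17.9328 = 87.6903

87.7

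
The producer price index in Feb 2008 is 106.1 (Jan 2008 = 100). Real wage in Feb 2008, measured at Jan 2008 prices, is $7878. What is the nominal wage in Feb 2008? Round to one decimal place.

8358.6

Nominal = Real × (Index/100) = 7878 × (106.1/100)
        = 7878 × 1.061 = 8358.5580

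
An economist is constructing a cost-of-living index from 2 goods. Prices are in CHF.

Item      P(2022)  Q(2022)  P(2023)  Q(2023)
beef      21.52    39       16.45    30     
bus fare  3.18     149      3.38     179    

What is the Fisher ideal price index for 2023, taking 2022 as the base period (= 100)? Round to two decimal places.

88.80

Laspeyres component (base-period weights):
ΣP(2023)Q(2022) = 16.45×39 + 3.38×149 = 641.55 + 503.62 = 1145.17
ΣP(2022)Q(2022) = 21.52×39 + 3.18×149 = 839.28 + 473.82 = 1313.1
L = 1145.17 / 1313.1 × 100 = 87.2112
Paasche component (current-period weights):
ΣP(2023)Q(2023) = 16.45×30 + 3.38×179 = 493.5 + 605.02 = 1098.52
ΣP(2022)Q(2023) = 21.52×30 + 3.18×179 = 645.6 + 569.22 = 1214.82
P = 1098.52 / 1214.82 × 100 = 90.4266
Fisher = √(L × P) = √(87.2112 × 90.4266) = 88.8043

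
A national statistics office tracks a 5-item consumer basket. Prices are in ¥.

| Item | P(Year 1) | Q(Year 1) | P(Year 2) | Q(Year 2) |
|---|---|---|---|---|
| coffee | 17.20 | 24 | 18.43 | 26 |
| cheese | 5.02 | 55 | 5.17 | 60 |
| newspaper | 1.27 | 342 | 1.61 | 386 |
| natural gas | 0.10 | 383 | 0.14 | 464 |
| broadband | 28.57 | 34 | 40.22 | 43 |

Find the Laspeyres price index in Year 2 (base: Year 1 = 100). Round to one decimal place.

126.5

Laspeyres price index uses base-period quantities as weights.
ΣP(Year 2)·Q(Year 1) = 18.43×24 + 5.17×55 + 1.61×342 + 0.14×383 + 40.22×34 = 442.32 + 284.35 + 550.62 + 53.62 + 1367.48 = 2698.39
ΣP(Year 1)·Q(Year 1) = 17.20×24 + 5.02×55 + 1.27×342 + 0.10×383 + 28.57×34 = 412.8 + 276.1 + 434.34 + 38.3 + 971.38 = 2132.92
Index = 2698.39 / 2132.92 × 100 = 126.5115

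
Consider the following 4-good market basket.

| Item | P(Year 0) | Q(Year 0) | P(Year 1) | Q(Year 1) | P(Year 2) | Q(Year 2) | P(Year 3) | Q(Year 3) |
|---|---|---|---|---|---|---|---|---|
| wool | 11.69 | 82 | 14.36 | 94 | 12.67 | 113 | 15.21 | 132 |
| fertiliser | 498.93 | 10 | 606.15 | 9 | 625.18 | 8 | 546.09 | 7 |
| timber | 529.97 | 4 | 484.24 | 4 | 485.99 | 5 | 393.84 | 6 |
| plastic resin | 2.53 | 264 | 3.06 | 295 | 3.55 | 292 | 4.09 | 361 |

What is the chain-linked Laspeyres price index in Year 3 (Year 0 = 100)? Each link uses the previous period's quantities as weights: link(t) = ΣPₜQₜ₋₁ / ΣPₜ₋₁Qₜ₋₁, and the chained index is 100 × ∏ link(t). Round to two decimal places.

108.61

Link Year 0→Year 1:
ΣP(Year 1)Q(Year 0) = 14.36×82 + 606.15×10 + 484.24×4 + 3.06×264 = 1177.52 + 6061.5 + 1936.96 + 807.84 = 9983.82
ΣP(Year 0)Q(Year 0) = 11.69×82 + 498.93×10 + 529.97×4 + 2.53×264 = 958.58 + 4989.3 + 2119.88 + 667.92 = 8735.68
link = 9983.82/8735.68 = 1.142878
Link Year 1→Year 2:
ΣP(Year 2)Q(Year 1) = 12.67×94 + 625.18×9 + 485.99×4 + 3.55×295 = 1190.98 + 5626.62 + 1943.96 + 1047.25 = 9808.81
ΣP(Year 1)Q(Year 1) = 14.36×94 + 606.15×9 + 484.24×4 + 3.06×295 = 1349.84 + 5455.35 + 1936.96 + 902.7 = 9644.85
link = 9808.81/9644.85 = 1.017000
Link Year 2→Year 3:
ΣP(Year 3)Q(Year 2) = 15.21×113 + 546.09×8 + 393.84×5 + 4.09×292 = 1718.73 + 4368.72 + 1969.2 + 1194.28 = 9250.93
ΣP(Year 2)Q(Year 2) = 12.67×113 + 625.18×8 + 485.99×5 + 3.55×292 = 1431.71 + 5001.44 + 2429.95 + 1036.6 = 9899.7
link = 9250.93/9899.7 = 0.934466
Chained index = 100 × 1.142878 × 1.017000 × 0.934466 = 108.6136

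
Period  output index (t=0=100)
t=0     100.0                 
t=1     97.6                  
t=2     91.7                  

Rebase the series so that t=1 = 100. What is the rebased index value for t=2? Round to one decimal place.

Rebased(t=2) = 91.7 / 97.6 × 100 = 93.9549

94.0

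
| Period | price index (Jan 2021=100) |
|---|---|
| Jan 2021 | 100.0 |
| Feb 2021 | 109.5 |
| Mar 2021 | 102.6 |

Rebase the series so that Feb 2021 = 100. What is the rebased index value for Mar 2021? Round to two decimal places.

Rebased(Mar 2021) = 102.6 / 109.5 × 100 = 93.6986

93.70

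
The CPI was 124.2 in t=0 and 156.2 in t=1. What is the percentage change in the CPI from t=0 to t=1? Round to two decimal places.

Change = (156.2 − 124.2) / 124.2 × 100
       = 32.0 / 124.2 × 100 = 25.7649%

25.76%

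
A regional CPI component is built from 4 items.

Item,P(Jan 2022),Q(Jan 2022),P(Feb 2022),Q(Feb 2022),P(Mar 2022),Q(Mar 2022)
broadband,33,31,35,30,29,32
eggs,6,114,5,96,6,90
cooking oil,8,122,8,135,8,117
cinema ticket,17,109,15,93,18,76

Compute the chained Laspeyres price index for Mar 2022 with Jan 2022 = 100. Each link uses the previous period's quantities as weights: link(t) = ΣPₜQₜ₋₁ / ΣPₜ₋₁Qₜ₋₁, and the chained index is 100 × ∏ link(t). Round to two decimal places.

98.63

Link Jan 2022→Feb 2022:
ΣP(Feb 2022)Q(Jan 2022) = 35×31 + 5×114 + 8×122 + 15×109 = 1085 + 570 + 976 + 1635 = 4266
ΣP(Jan 2022)Q(Jan 2022) = 33×31 + 6×114 + 8×122 + 17×109 = 1023 + 684 + 976 + 1853 = 4536
link = 4266/4536 = 0.940476
Link Feb 2022→Mar 2022:
ΣP(Mar 2022)Q(Feb 2022) = 29×30 + 6×96 + 8×135 + 18×93 = 870 + 576 + 1080 + 1674 = 4200
ΣP(Feb 2022)Q(Feb 2022) = 35×30 + 5×96 + 8×135 + 15×93 = 1050 + 480 + 1080 + 1395 = 4005
link = 4200/4005 = 1.048689
Chained index = 100 × 0.940476 × 1.048689 = 98.6267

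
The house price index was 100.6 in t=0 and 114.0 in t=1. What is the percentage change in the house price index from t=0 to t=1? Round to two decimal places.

13.32%

Change = (114.0 − 100.6) / 100.6 × 100
       = 13.4 / 100.6 × 100 = 13.3201%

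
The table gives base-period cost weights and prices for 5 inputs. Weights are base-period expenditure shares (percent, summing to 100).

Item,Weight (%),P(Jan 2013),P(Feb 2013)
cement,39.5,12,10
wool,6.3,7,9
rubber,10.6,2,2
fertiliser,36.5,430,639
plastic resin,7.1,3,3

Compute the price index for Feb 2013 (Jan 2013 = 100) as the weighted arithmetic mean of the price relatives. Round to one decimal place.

cement: 39.5 × (10/12) = 39.5 × 0.833333 = 32.9167
wool: 6.3 × (9/7) = 6.3 × 1.285714 = 8.1000
rubber: 10.6 × (2/2) = 10.6 × 1.000000 = 10.6000
fertiliser: 36.5 × (639/430) = 36.5 × 1.486047 = 54.2407
plastic resin: 7.1 × (3/3) = 7.1 × 1.000000 = 7.1000
Index = Σ wᵢ·(p₁ᵢ/p₀ᵢ) = 32.9167 + 8.1000 + 10.6000 + 54.2407 + 7.1000 = 112.9574

113.0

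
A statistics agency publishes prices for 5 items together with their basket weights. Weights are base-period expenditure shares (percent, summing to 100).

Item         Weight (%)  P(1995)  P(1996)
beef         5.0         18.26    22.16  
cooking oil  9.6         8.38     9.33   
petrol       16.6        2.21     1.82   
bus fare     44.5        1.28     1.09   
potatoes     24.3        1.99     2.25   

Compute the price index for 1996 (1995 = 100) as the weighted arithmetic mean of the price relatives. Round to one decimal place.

95.8

beef: 5.0 × (22.16/18.26) = 5.0 × 1.213582 = 6.0679
cooking oil: 9.6 × (9.33/8.38) = 9.6 × 1.113365 = 10.6883
petrol: 16.6 × (1.82/2.21) = 16.6 × 0.823529 = 13.6706
bus fare: 44.5 × (1.09/1.28) = 44.5 × 0.851562 = 37.8945
potatoes: 24.3 × (2.25/1.99) = 24.3 × 1.130653 = 27.4749
Index = Σ wᵢ·(p₁ᵢ/p₀ᵢ) = 6.0679 + 10.6883 + 13.6706 + 37.8945 + 27.4749 = 95.7962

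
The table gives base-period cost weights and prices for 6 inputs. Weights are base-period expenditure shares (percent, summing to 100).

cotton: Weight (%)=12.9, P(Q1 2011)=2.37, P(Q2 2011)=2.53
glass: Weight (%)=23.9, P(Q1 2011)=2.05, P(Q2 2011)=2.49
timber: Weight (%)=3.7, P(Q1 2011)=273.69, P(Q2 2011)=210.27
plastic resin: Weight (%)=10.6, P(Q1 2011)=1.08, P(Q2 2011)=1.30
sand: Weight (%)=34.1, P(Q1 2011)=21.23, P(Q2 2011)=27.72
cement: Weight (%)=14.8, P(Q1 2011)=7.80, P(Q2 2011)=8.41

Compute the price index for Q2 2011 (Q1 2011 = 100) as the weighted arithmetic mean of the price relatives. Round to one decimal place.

118.9

cotton: 12.9 × (2.53/2.37) = 12.9 × 1.067511 = 13.7709
glass: 23.9 × (2.49/2.05) = 23.9 × 1.214634 = 29.0298
timber: 3.7 × (210.27/273.69) = 3.7 × 0.768278 = 2.8426
plastic resin: 10.6 × (1.30/1.08) = 10.6 × 1.203704 = 12.7593
sand: 34.1 × (27.72/21.23) = 34.1 × 1.305699 = 44.5244
cement: 14.8 × (8.41/7.80) = 14.8 × 1.078205 = 15.9574
Index = Σ wᵢ·(p₁ᵢ/p₀ᵢ) = 13.7709 + 29.0298 + 2.8426 + 12.7593 + 44.5244 + 15.9574 = 118.8843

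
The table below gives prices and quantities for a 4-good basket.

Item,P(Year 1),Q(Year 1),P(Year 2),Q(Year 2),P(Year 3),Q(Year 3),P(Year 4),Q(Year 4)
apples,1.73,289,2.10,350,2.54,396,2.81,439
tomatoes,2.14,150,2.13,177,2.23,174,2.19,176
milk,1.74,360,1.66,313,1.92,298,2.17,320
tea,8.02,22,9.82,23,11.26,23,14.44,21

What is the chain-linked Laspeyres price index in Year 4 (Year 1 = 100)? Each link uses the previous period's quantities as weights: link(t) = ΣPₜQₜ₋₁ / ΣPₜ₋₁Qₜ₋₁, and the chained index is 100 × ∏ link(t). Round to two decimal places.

Link Year 1→Year 2:
ΣP(Year 2)Q(Year 1) = 2.10×289 + 2.13×150 + 1.66×360 + 9.82×22 = 606.9 + 319.5 + 597.6 + 216.04 = 1740.04
ΣP(Year 1)Q(Year 1) = 1.73×289 + 2.14×150 + 1.74×360 + 8.02×22 = 499.97 + 321 + 626.4 + 176.44 = 1623.81
link = 1740.04/1623.81 = 1.071579
Link Year 2→Year 3:
ΣP(Year 3)Q(Year 2) = 2.54×350 + 2.23×177 + 1.92×313 + 11.26×23 = 889 + 394.71 + 600.96 + 258.98 = 2143.65
ΣP(Year 2)Q(Year 2) = 2.10×350 + 2.13×177 + 1.66×313 + 9.82×23 = 735 + 377.01 + 519.58 + 225.86 = 1857.45
link = 2143.65/1857.45 = 1.154082
Link Year 3→Year 4:
ΣP(Year 4)Q(Year 3) = 2.81×396 + 2.19×174 + 2.17×298 + 14.44×23 = 1112.76 + 381.06 + 646.66 + 332.12 = 2472.6
ΣP(Year 3)Q(Year 3) = 2.54×396 + 2.23×174 + 1.92×298 + 11.26×23 = 1005.84 + 388.02 + 572.16 + 258.98 = 2225
link = 2472.6/2225 = 1.111281
Chained index = 100 × 1.071579 × 1.154082 × 1.111281 = 137.4310

137.43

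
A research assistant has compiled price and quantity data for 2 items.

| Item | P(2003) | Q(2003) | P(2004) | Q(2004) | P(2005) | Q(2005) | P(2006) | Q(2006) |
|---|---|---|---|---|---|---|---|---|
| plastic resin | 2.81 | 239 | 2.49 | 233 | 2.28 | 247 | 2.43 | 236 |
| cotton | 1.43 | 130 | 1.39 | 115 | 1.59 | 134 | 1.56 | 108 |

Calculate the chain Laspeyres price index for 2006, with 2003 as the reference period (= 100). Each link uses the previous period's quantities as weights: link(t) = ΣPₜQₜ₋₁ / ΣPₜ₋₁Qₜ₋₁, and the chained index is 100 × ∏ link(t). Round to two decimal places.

Link 2003→2004:
ΣP(2004)Q(2003) = 2.49×239 + 1.39×130 = 595.11 + 180.7 = 775.81
ΣP(2003)Q(2003) = 2.81×239 + 1.43×130 = 671.59 + 185.9 = 857.49
link = 775.81/857.49 = 0.904745
Link 2004→2005:
ΣP(2005)Q(2004) = 2.28×233 + 1.59×115 = 531.24 + 182.85 = 714.09
ΣP(2004)Q(2004) = 2.49×233 + 1.39×115 = 580.17 + 159.85 = 740.02
link = 714.09/740.02 = 0.964960
Link 2005→2006:
ΣP(2006)Q(2005) = 2.43×247 + 1.56×134 = 600.21 + 209.04 = 809.25
ΣP(2005)Q(2005) = 2.28×247 + 1.59×134 = 563.16 + 213.06 = 776.22
link = 809.25/776.22 = 1.042552
Chained index = 100 × 0.904745 × 0.964960 × 1.042552 = 91.0193

91.02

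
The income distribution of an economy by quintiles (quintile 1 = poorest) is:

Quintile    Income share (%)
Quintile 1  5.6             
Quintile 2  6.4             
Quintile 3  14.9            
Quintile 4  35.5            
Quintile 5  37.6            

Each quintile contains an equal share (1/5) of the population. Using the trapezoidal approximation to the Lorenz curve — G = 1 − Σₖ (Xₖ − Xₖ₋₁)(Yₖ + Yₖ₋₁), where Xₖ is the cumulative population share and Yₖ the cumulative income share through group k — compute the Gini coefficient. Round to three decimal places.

0.372

Cumulative income shares Yₖ: 0.0560, 0.1200, 0.2690, 0.6240, 1.0000
Σ (Xₖ−Xₖ₋₁)(Yₖ+Yₖ₋₁) = (1/5)(0.0560+0.0000) + (1/5)(0.1200+0.0560) + (1/5)(0.2690+0.1200) + (1/5)(0.6240+0.2690) + (1/5)(1.0000+0.6240)
  = 0.0112 + 0.0352 + 0.0778 + 0.1786 + 0.3248 = 0.6276
G = 1 − 0.6276 = 0.3724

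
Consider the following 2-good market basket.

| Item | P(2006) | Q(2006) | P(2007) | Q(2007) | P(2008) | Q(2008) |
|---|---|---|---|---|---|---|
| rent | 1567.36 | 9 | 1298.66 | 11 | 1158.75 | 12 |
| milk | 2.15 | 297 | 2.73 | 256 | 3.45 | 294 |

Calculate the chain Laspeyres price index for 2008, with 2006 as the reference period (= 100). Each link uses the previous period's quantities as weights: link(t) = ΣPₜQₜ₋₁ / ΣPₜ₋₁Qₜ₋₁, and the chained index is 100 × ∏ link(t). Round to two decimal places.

77.10

Link 2006→2007:
ΣP(2007)Q(2006) = 1298.66×9 + 2.73×297 = 11687.94 + 810.81 = 12498.75
ΣP(2006)Q(2006) = 1567.36×9 + 2.15×297 = 14106.24 + 638.55 = 14744.79
link = 12498.75/14744.79 = 0.847672
Link 2007→2008:
ΣP(2008)Q(2007) = 1158.75×11 + 3.45×256 = 12746.25 + 883.2 = 13629.45
ΣP(2007)Q(2007) = 1298.66×11 + 2.73×256 = 14285.26 + 698.88 = 14984.14
link = 13629.45/14984.14 = 0.909592
Chained index = 100 × 0.847672 × 0.909592 = 77.1036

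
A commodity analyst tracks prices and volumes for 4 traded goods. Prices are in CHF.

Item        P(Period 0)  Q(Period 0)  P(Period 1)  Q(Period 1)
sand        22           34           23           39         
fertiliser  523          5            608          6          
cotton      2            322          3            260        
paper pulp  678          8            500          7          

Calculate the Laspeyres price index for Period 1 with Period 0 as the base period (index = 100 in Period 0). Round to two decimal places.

93.18

Laspeyres price index uses base-period quantities as weights.
ΣP(Period 1)·Q(Period 0) = 23×34 + 608×5 + 3×322 + 500×8 = 782 + 3040 + 966 + 4000 = 8788
ΣP(Period 0)·Q(Period 0) = 22×34 + 523×5 + 2×322 + 678×8 = 748 + 2615 + 644 + 5424 = 9431
Index = 8788 / 9431 × 100 = 93.1821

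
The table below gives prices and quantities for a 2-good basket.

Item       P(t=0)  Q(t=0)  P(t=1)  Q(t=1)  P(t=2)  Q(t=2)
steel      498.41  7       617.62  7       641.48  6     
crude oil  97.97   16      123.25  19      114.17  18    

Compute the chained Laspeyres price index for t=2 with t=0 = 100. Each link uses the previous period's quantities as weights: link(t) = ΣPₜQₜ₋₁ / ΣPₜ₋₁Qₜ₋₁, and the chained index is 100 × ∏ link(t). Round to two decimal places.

Link t=0→t=1:
ΣP(t=1)Q(t=0) = 617.62×7 + 123.25×16 = 4323.34 + 1972 = 6295.34
ΣP(t=0)Q(t=0) = 498.41×7 + 97.97×16 = 3488.87 + 1567.52 = 5056.39
link = 6295.34/5056.39 = 1.245027
Link t=1→t=2:
ΣP(t=2)Q(t=1) = 641.48×7 + 114.17×19 = 4490.36 + 2169.23 = 6659.59
ΣP(t=1)Q(t=1) = 617.62×7 + 123.25×19 = 4323.34 + 2341.75 = 6665.09
link = 6659.59/6665.09 = 0.999175
Chained index = 100 × 1.245027 × 0.999175 = 124.3999

124.40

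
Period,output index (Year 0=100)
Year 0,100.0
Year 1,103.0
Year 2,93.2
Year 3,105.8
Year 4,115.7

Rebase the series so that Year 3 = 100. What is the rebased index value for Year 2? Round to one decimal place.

88.1

Rebased(Year 2) = 93.2 / 105.8 × 100 = 88.0907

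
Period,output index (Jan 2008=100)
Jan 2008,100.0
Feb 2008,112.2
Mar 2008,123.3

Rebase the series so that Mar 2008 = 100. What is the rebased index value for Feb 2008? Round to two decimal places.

91.00

Rebased(Feb 2008) = 112.2 / 123.3 × 100 = 90.9976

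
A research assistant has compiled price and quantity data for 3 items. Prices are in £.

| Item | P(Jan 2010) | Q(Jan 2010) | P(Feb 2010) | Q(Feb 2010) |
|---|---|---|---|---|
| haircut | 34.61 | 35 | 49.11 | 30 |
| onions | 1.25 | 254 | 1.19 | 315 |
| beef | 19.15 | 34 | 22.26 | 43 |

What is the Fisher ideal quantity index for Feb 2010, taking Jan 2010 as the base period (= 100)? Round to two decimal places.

Laspeyres component (base-period weights):
ΣP(Jan 2010)Q(Feb 2010) = 34.61×30 + 1.25×315 + 19.15×43 = 1038.3 + 393.75 + 823.45 = 2255.5
ΣP(Jan 2010)Q(Jan 2010) = 34.61×35 + 1.25×254 + 19.15×34 = 1211.35 + 317.5 + 651.1 = 2179.95
L = 2255.5 / 2179.95 × 100 = 103.4657
Paasche component (current-period weights):
ΣP(Feb 2010)Q(Feb 2010) = 49.11×30 + 1.19×315 + 22.26×43 = 1473.3 + 374.85 + 957.18 = 2805.33
ΣP(Feb 2010)Q(Jan 2010) = 49.11×35 + 1.19×254 + 22.26×34 = 1718.85 + 302.26 + 756.84 = 2777.95
P = 2805.33 / 2777.95 × 100 = 100.9856
Fisher = √(L × P) = √(103.4657 × 100.9856) = 102.2181

102.22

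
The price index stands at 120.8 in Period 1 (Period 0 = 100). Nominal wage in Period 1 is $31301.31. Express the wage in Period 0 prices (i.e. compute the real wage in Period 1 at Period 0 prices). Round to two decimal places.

Real = Nominal ÷ (Index/100) = 31301.31 ÷ (120.8/100)
     = 31301.31 ÷ 1.208 = 25911.6805

25911.68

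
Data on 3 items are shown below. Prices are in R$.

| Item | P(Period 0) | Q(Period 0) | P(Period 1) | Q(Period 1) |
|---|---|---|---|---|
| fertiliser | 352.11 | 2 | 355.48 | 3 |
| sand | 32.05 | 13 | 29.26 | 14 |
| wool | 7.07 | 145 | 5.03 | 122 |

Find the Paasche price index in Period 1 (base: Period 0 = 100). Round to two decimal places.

Paasche price index uses current-period quantities as weights.
ΣP(Period 1)·Q(Period 1) = 355.48×3 + 29.26×14 + 5.03×122 = 1066.44 + 409.64 + 613.66 = 2089.74
ΣP(Period 0)·Q(Period 1) = 352.11×3 + 32.05×14 + 7.07×122 = 1056.33 + 448.7 + 862.54 = 2367.57
Index = 2089.74 / 2367.57 × 100 = 88.2652

88.27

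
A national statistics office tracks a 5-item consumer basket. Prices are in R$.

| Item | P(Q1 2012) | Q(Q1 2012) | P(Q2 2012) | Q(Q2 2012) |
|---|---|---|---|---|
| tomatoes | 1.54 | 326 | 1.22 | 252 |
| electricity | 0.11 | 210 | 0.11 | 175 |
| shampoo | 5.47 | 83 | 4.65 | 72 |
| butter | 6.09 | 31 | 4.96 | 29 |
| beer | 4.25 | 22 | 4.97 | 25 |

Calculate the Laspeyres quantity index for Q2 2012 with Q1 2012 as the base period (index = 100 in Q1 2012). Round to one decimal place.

Laspeyres quantity index uses base-period prices as weights.
ΣP(Q1 2012)·Q(Q2 2012) = 1.54×252 + 0.11×175 + 5.47×72 + 6.09×29 + 4.25×25 = 388.08 + 19.25 + 393.84 + 176.61 + 106.25 = 1084.03
ΣP(Q1 2012)·Q(Q1 2012) = 1.54×326 + 0.11×210 + 5.47×83 + 6.09×31 + 4.25×22 = 502.04 + 23.1 + 454.01 + 188.79 + 93.5 = 1261.44
Index = 1084.03 / 1261.44 × 100 = 85.9359

85.9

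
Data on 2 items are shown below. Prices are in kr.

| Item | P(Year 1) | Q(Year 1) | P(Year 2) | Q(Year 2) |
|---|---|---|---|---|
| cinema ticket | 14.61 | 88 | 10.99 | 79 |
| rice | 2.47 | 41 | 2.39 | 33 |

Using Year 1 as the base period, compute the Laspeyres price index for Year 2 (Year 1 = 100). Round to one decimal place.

Laspeyres price index uses base-period quantities as weights.
ΣP(Year 2)·Q(Year 1) = 10.99×88 + 2.39×41 = 967.12 + 97.99 = 1065.11
ΣP(Year 1)·Q(Year 1) = 14.61×88 + 2.47×41 = 1285.68 + 101.27 = 1386.95
Index = 1065.11 / 1386.95 × 100 = 76.7951

76.8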